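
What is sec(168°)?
sec(168°) = -1.022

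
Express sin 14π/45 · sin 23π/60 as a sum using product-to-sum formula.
sin 14π/45 sin 23π/60 = (1/2)[cos(14π/45-23π/60) - cos(14π/45+23π/60)]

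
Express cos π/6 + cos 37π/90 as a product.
cos π/6 + cos 37π/90 = 2 cos(13π/45) cos(-11π/90)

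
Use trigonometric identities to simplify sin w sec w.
sin w sec w = tan w (using Reciprocal + quotient)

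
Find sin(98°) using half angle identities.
sin(98°) = √((1 - cos 196°)/2) = 0.9903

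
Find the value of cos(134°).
cos(134°) = -0.6947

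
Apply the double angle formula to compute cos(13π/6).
cos(13π/6) = cos²13π/12 - sin²13π/12 = √3/2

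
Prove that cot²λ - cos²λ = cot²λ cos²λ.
LHS = cos²λ/sin²λ - cos²λ = cos²λ(1/sin²λ - 1) = cos²λ · (1 - sin²λ)/sin²λ = cos²λ · cos²λ/sin²λ = cos²λ · cot²λ = RHS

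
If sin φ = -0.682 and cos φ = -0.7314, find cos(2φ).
cos(2φ) = cos²φ - sin²φ = 0.06982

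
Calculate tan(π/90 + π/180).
tan(π/90 + π/180) = (tan π/90 + tan π/180)/(1 - tan π/90 tan π/180) = 0.05241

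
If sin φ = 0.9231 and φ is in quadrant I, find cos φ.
cos φ = 0.3846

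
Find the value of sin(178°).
sin(178°) = 0.0349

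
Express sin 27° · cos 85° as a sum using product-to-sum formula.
sin 27° cos 85° = (1/2)[sin(27°+85°) + sin(27°-85°)]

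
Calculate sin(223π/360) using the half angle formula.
sin(223π/360) = √((1 - cos 223π/180)/2) = 0.9304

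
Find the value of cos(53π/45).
cos(53π/45) = -0.848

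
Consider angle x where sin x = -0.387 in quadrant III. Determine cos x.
cos x = ±√(1 - sin²x) = -0.9221 (negative in QIII)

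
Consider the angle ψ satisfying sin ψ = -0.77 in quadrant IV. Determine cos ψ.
cos ψ = √(1 - sin²ψ) = 0.638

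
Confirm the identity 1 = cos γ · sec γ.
RHS = cos γ · (1/cos γ) = 1 = LHS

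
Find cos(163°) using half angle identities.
cos(163°) = -√((1 + cos 326°)/2) = -0.9563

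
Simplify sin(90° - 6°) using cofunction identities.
sin(90° - 6°) = cos(6°)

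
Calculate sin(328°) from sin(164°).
sin(328°) = 2 sin 164° cos 164° = -0.5299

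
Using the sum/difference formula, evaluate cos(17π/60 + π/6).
cos(17π/60 + π/6) = cos 17π/60 cos π/6 - sin 17π/60 sin π/6 = 0.1564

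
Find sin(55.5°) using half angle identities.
sin(55.5°) = √((1 - cos 111°)/2) = 0.8241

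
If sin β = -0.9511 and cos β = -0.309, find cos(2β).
cos(2β) = cos²β - sin²β = -0.8091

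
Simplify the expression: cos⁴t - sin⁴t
cos⁴t - sin⁴t = cos(2t) (using Factoring + double angle)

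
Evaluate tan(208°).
tan(208°) = 0.5317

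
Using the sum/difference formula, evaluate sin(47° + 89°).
sin(47° + 89°) = sin 47° cos 89° + cos 47° sin 89° = 0.6947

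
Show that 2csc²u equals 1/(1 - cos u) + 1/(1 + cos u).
RHS = [(1 + cos u) + (1 - cos u)] / [(1 - cos u)(1 + cos u)] = 2/(1 - cos²u) = 2/sin²u = 2csc²u = LHS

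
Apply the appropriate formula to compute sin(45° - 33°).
sin(45° - 33°) = sin 45° cos 33° - cos 45° sin 33° = 0.2079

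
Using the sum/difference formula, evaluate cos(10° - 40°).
cos(10° - 40°) = cos 10° cos 40° + sin 10° sin 40° = √3/2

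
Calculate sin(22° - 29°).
sin(22° - 29°) = sin 22° cos 29° - cos 22° sin 29° = -0.1219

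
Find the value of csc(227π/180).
csc(227π/180) = -1.367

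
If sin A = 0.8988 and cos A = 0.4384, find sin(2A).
sin(2A) = 2 sin A cos A = 0.7881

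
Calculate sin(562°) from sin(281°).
sin(562°) = 2 sin 281° cos 281° = -0.3746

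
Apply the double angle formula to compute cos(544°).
cos(544°) = 1 - 2sin²272° = -0.9976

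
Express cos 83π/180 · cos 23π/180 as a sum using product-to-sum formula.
cos 83π/180 cos 23π/180 = (1/2)[cos(83π/180-23π/180) + cos(83π/180+23π/180)]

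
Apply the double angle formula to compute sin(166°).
sin(166°) = 2 sin 83° cos 83° = 0.2419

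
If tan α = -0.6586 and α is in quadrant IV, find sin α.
sin α = -0.55 (using tan²α + 1 = sec²α)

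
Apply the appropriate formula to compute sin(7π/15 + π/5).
sin(7π/15 + π/5) = sin 7π/15 cos π/5 + cos 7π/15 sin π/5 = √3/2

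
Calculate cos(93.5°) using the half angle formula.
cos(93.5°) = -√((1 + cos 187°)/2) = -0.06105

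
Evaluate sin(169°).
sin(169°) = 0.1908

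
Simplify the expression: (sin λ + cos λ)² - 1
(sin λ + cos λ)² - 1 = sin(2λ) (using Pythagorean + double angle)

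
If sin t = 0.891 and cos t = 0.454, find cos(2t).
cos(2t) = cos²t - sin²t = -0.5878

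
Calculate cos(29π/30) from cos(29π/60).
cos(29π/30) = 2cos²29π/60 - 1 = -0.9945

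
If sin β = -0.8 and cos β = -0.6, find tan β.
tan β = sin β / cos β = 1.333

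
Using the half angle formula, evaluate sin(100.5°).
sin(100.5°) = √((1 - cos 201°)/2) = 0.9833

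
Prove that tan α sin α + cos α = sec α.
LHS = sin²α/cos α + cos α = (sin²α + cos²α)/cos α = 1/cos α = sec α = RHS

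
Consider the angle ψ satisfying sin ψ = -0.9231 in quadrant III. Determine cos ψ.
cos ψ = ±√(1 - sin²ψ) = -0.3846 (negative in QIII)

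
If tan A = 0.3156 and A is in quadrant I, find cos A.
cos A = 0.9536 (using tan²A + 1 = sec²A)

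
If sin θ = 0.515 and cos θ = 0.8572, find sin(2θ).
sin(2θ) = 2 sin θ cos θ = 0.8829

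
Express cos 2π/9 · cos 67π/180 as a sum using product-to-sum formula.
cos 2π/9 cos 67π/180 = (1/2)[cos(2π/9-67π/180) + cos(2π/9+67π/180)]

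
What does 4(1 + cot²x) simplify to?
4(1 + cot²x) = 4(csc²x) (using Pythagorean identity)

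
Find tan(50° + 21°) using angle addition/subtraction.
tan(50° + 21°) = (tan 50° + tan 21°)/(1 - tan 50° tan 21°) = 2.904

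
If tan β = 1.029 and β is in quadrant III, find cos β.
cos β = -0.6969 (using tan²β + 1 = sec²β)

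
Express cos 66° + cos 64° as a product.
cos 66° + cos 64° = 2 cos(65°) cos(1°)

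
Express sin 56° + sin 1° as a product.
sin 56° + sin 1° = 2 sin(28.5°) cos(27.5°)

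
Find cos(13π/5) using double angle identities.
cos(13π/5) = 1 - 2sin²13π/10 = -0.309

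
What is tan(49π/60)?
tan(49π/60) = -0.6494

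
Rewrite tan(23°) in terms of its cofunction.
tan(23°) = cot(90° - 23°) = cot(67°)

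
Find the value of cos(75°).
cos(75°) = (√6-√2)/4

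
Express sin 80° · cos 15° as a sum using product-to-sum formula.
sin 80° cos 15° = (1/2)[sin(80°+15°) + sin(80°-15°)]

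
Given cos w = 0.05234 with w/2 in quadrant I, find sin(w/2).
sin(w/2) = ±√((1 - cos w)/2); positive since w/2 ∈ QI, so sin(w/2) = 0.6884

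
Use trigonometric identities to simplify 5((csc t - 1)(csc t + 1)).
5((csc t - 1)(csc t + 1)) = 5(cot²t) (using Diff. of squares)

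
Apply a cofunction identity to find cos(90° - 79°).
cos(90° - 79°) = sin(79°) = 0.9816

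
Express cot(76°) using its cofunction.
cot(76°) = tan(90° - 76°) = tan(14°)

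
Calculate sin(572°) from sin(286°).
sin(572°) = 2 sin 286° cos 286° = -0.5299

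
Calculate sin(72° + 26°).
sin(72° + 26°) = sin 72° cos 26° + cos 72° sin 26° = 0.9903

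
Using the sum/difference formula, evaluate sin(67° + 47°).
sin(67° + 47°) = sin 67° cos 47° + cos 67° sin 47° = 0.9135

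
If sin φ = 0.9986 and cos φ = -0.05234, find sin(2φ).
sin(2φ) = 2 sin φ cos φ = -0.1045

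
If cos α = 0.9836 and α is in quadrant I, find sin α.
sin α = 0.1804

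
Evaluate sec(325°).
sec(325°) = 1.221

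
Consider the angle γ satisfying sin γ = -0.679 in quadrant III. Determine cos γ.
cos γ = ±√(1 - sin²γ) = -0.7341 (negative in QIII)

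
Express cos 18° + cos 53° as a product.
cos 18° + cos 53° = 2 cos(35.5°) cos(-17.5°)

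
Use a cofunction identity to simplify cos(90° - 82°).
cos(90° - 82°) = sin(82°)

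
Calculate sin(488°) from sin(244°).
sin(488°) = 2 sin 244° cos 244° = 0.788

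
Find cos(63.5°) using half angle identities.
cos(63.5°) = √((1 + cos 127°)/2) = 0.4462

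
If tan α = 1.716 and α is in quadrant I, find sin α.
sin α = 0.864 (using tan²α + 1 = sec²α)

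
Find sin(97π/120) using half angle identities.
sin(97π/120) = √((1 - cos 97π/60)/2) = 0.5664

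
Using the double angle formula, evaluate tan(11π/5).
tan(11π/5) = 2 tan 11π/10 / (1 - tan²11π/10) = 0.7265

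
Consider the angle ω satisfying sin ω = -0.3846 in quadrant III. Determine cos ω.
cos ω = ±√(1 - sin²ω) = -0.9231 (negative in QIII)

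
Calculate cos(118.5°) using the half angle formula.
cos(118.5°) = -√((1 + cos 237°)/2) = -0.4772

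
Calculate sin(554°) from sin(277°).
sin(554°) = 2 sin 277° cos 277° = -0.2419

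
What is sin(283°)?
sin(283°) = -0.9744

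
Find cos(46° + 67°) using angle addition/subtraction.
cos(46° + 67°) = cos 46° cos 67° - sin 46° sin 67° = -0.3907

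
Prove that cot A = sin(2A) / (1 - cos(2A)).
RHS = 2 sin A cos A / (2sin²A) = cos A/sin A = cot A = LHS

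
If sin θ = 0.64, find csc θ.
csc θ = 1/sin θ = 1.562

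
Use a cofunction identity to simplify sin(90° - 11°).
sin(90° - 11°) = cos(11°)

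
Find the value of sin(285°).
sin(285°) = -(√6+√2)/4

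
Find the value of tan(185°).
tan(185°) = 0.08749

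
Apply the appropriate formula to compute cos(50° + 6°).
cos(50° + 6°) = cos 50° cos 6° - sin 50° sin 6° = 0.5592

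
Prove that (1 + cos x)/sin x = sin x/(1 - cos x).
RHS = sin x(1 + cos x) / ((1 - cos x)(1 + cos x)) = sin x(1 + cos x) / (1 - cos²x) = sin x(1 + cos x) / sin²x = (1 + cos x)/sin x = LHS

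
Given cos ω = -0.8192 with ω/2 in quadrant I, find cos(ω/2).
cos(ω/2) = ±√((1 + cos ω)/2); positive since ω/2 ∈ QI, so cos(ω/2) = 0.3007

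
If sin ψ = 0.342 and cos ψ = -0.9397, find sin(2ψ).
sin(2ψ) = 2 sin ψ cos ψ = -0.6428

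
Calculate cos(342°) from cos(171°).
cos(342°) = cos²171° - sin²171° = 0.9511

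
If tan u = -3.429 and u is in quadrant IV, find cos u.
cos u = 0.28 (using tan²u + 1 = sec²u)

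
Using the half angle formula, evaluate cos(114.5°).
cos(114.5°) = -√((1 + cos 229°)/2) = -0.4147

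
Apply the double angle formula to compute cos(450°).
cos(450°) = 1 - 2sin²225° = 0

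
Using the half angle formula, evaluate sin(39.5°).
sin(39.5°) = √((1 - cos 79°)/2) = 0.6361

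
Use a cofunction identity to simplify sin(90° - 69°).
sin(90° - 69°) = cos(69°)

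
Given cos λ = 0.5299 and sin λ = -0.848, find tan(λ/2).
tan(λ/2) = sin λ / (1 + cos λ) = -0.5543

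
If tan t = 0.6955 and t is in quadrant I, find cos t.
cos t = 0.821 (using tan²t + 1 = sec²t)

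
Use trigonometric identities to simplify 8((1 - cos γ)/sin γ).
8((1 - cos γ)/sin γ) = 8(tan(γ/2)) (using Half angle)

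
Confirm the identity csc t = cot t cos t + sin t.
RHS = cos²t/sin t + sin t = (cos²t + sin²t)/sin t = 1/sin t = csc t = LHS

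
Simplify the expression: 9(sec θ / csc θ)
9(sec θ / csc θ) = 9(tan θ) (using Reciprocal identities)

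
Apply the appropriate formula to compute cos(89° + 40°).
cos(89° + 40°) = cos 89° cos 40° - sin 89° sin 40° = -0.6293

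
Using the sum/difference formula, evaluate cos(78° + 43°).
cos(78° + 43°) = cos 78° cos 43° - sin 78° sin 43° = -0.515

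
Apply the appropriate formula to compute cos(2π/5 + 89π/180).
cos(2π/5 + 89π/180) = cos 2π/5 cos 89π/180 - sin 2π/5 sin 89π/180 = -0.9455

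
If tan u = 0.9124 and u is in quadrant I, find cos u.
cos u = 0.7387 (using tan²u + 1 = sec²u)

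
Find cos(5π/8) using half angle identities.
cos(5π/8) = -√((1 + cos 5π/4)/2) = -0.3827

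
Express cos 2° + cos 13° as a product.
cos 2° + cos 13° = 2 cos(7.5°) cos(-5.5°)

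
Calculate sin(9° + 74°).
sin(9° + 74°) = sin 9° cos 74° + cos 9° sin 74° = 0.9925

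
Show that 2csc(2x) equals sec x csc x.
LHS = 2/sin(2x) = 2/(2 sin x cos x) = 1/(sin x cos x) = (1/cos x)(1/sin x) = sec x csc x = RHS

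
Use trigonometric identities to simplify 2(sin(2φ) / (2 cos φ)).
2(sin(2φ) / (2 cos φ)) = 2(sin φ) (using Double angle)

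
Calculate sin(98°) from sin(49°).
sin(98°) = 2 sin 49° cos 49° = 0.9903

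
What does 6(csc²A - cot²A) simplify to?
6(csc²A - cot²A) = 6 (using Pythagorean identity)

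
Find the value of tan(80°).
tan(80°) = 5.671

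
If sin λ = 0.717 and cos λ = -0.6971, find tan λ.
tan λ = sin λ / cos λ = -1.029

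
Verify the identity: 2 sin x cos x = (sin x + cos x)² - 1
RHS = sin²x + 2 sin x cos x + cos²x - 1 = (sin²x + cos²x) + 2 sin x cos x - 1 = 1 + 2 sin x cos x - 1 = 2 sin x cos x = LHS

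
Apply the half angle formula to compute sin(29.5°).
sin(29.5°) = √((1 - cos 59°)/2) = 0.4924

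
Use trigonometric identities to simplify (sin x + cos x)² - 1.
(sin x + cos x)² - 1 = sin(2x) (using Pythagorean + double angle)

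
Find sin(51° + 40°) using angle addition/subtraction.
sin(51° + 40°) = sin 51° cos 40° + cos 51° sin 40° = 0.9998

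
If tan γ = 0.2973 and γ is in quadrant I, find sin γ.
sin γ = 0.285 (using tan²γ + 1 = sec²γ)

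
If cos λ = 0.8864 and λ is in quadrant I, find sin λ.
sin λ = 0.4629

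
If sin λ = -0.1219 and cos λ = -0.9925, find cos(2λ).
cos(2λ) = cos²λ - sin²λ = 0.9702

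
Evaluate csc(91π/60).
csc(91π/60) = -1.001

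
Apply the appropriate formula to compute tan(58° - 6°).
tan(58° - 6°) = (tan 58° - tan 6°)/(1 + tan 58° tan 6°) = 1.28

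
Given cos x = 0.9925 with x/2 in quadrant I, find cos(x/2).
cos(x/2) = ±√((1 + cos x)/2); positive since x/2 ∈ QI, so cos(x/2) = 0.9981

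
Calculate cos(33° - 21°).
cos(33° - 21°) = cos 33° cos 21° + sin 33° sin 21° = 0.9781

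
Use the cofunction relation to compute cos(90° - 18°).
cos(90° - 18°) = sin(18°) = 0.309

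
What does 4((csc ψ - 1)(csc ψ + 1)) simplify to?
4((csc ψ - 1)(csc ψ + 1)) = 4(cot²ψ) (using Diff. of squares)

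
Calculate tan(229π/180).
tan(229π/180) = 1.15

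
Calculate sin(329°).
sin(329°) = -0.515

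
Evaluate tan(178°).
tan(178°) = -0.03492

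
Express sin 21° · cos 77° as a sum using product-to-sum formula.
sin 21° cos 77° = (1/2)[sin(21°+77°) + sin(21°-77°)]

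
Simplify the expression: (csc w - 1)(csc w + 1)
(csc w - 1)(csc w + 1) = cot²w (using Diff. of squares)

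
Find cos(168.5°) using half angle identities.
cos(168.5°) = -√((1 + cos 337°)/2) = -0.9799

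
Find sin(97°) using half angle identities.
sin(97°) = √((1 - cos 194°)/2) = 0.9925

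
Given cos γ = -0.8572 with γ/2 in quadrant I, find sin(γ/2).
sin(γ/2) = ±√((1 - cos γ)/2); positive since γ/2 ∈ QI, so sin(γ/2) = 0.9636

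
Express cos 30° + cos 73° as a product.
cos 30° + cos 73° = 2 cos(51.5°) cos(-21.5°)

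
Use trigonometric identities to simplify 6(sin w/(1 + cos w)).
6(sin w/(1 + cos w)) = 6(tan(w/2)) (using Half angle)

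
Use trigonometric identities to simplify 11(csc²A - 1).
11(csc²A - 1) = 11(cot²A) (using Pythagorean identity)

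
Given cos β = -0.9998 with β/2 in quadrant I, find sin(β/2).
sin(β/2) = ±√((1 - cos β)/2); positive since β/2 ∈ QI, so sin(β/2) = 0.9999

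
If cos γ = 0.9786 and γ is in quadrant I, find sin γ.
sin γ = 0.2058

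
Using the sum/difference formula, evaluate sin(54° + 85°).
sin(54° + 85°) = sin 54° cos 85° + cos 54° sin 85° = 0.6561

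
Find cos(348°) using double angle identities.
cos(348°) = 1 - 2sin²174° = 0.9781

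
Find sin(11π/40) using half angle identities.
sin(11π/40) = √((1 - cos 11π/20)/2) = 0.7604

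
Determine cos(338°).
cos(338°) = 0.9272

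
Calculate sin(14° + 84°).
sin(14° + 84°) = sin 14° cos 84° + cos 14° sin 84° = 0.9903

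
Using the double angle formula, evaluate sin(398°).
sin(398°) = 2 sin 199° cos 199° = 0.6157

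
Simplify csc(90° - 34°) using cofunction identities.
csc(90° - 34°) = sec(34°)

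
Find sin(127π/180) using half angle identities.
sin(127π/180) = √((1 - cos 127π/90)/2) = 0.7986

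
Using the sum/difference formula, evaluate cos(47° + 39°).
cos(47° + 39°) = cos 47° cos 39° - sin 47° sin 39° = 0.06976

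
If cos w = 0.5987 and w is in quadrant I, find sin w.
sin w = 0.801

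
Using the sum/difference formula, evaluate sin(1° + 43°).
sin(1° + 43°) = sin 1° cos 43° + cos 1° sin 43° = 0.6947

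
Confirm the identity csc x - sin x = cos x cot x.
LHS = 1/sin x - sin x = (1 - sin²x)/sin x = cos²x/sin x = cos x · (cos x/sin x) = cos x cot x = RHS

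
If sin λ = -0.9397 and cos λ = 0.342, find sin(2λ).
sin(2λ) = 2 sin λ cos λ = -0.6428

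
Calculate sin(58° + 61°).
sin(58° + 61°) = sin 58° cos 61° + cos 58° sin 61° = 0.8746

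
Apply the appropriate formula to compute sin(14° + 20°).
sin(14° + 20°) = sin 14° cos 20° + cos 14° sin 20° = 0.5592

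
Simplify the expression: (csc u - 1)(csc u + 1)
(csc u - 1)(csc u + 1) = cot²u (using Diff. of squares)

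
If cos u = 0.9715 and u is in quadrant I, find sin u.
sin u = 0.237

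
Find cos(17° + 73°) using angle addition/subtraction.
cos(17° + 73°) = cos 17° cos 73° - sin 17° sin 73° = 0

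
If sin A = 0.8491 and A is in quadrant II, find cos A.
cos A = -0.5282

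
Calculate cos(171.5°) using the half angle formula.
cos(171.5°) = -√((1 + cos 343°)/2) = -0.989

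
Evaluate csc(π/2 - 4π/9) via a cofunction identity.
csc(π/2 - 4π/9) = sec(4π/9) = 5.759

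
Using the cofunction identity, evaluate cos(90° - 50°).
cos(90° - 50°) = sin(50°) = 0.766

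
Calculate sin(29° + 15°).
sin(29° + 15°) = sin 29° cos 15° + cos 29° sin 15° = 0.6947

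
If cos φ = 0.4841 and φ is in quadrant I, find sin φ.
sin φ = 0.875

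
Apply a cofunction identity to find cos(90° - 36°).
cos(90° - 36°) = sin(36°) = 0.5878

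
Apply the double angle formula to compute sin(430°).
sin(430°) = 2 sin 215° cos 215° = 0.9397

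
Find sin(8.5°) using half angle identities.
sin(8.5°) = √((1 - cos 17°)/2) = 0.1478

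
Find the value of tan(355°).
tan(355°) = -0.08749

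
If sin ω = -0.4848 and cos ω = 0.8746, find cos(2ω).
cos(2ω) = cos²ω - sin²ω = 0.5299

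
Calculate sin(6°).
sin(6°) = 0.1045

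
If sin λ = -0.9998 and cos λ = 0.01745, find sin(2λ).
sin(2λ) = 2 sin λ cos λ = -0.03489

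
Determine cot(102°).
cot(102°) = -0.2126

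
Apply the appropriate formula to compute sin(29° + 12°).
sin(29° + 12°) = sin 29° cos 12° + cos 29° sin 12° = 0.6561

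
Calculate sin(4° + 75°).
sin(4° + 75°) = sin 4° cos 75° + cos 4° sin 75° = 0.9816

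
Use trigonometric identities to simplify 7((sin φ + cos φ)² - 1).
7((sin φ + cos φ)² - 1) = 7(sin(2φ)) (using Pythagorean + double angle)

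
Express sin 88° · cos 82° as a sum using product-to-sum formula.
sin 88° cos 82° = (1/2)[sin(88°+82°) + sin(88°-82°)]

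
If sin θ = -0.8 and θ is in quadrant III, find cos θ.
cos θ = -0.6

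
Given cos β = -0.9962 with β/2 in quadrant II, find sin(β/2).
sin(β/2) = ±√((1 - cos β)/2); positive since β/2 ∈ QII, so sin(β/2) = 0.999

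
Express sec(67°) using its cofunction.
sec(67°) = csc(90° - 67°) = csc(23°)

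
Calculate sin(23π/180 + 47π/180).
sin(23π/180 + 47π/180) = sin 23π/180 cos 47π/180 + cos 23π/180 sin 47π/180 = 0.9397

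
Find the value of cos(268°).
cos(268°) = -0.0349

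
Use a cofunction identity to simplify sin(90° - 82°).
sin(90° - 82°) = cos(82°)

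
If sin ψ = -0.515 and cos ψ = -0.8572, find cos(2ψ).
cos(2ψ) = cos²ψ - sin²ψ = 0.4696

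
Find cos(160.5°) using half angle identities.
cos(160.5°) = -√((1 + cos 321°)/2) = -0.9426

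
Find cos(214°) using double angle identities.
cos(214°) = cos²107° - sin²107° = -0.829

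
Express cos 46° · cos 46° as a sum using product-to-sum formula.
cos 46° cos 46° = (1/2)[cos(46°-46°) + cos(46°+46°)]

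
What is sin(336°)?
sin(336°) = -0.4067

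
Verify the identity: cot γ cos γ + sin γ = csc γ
LHS = cos²γ/sin γ + sin γ = (cos²γ + sin²γ)/sin γ = 1/sin γ = csc γ = RHS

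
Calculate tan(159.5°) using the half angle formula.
tan(159.5°) = sin 319° / (1 + cos 319°) = -0.3739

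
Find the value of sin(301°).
sin(301°) = -0.8572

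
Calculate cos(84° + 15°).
cos(84° + 15°) = cos 84° cos 15° - sin 84° sin 15° = -0.1564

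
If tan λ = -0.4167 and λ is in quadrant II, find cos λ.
cos λ = -0.9231 (using tan²λ + 1 = sec²λ)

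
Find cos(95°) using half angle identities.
cos(95°) = -√((1 + cos 190°)/2) = -0.08716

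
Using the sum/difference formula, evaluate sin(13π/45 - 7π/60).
sin(13π/45 - 7π/60) = sin 13π/45 cos 7π/60 - cos 13π/45 sin 7π/60 = 0.515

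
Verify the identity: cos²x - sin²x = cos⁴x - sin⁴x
RHS = (cos²x - sin²x)(cos²x + sin²x) = (cos²x - sin²x) · 1 = cos²x - sin²x = LHS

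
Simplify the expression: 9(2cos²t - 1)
9(2cos²t - 1) = 9(cos(2t)) (using Double angle)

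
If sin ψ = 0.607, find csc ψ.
csc ψ = 1/sin ψ = 1.647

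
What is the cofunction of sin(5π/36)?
sin(5π/36) = cos(π/2 - 5π/36) = cos(13π/36)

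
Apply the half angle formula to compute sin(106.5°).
sin(106.5°) = √((1 - cos 213°)/2) = 0.9588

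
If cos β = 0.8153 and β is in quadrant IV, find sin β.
sin β = -0.579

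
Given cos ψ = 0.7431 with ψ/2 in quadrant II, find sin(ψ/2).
sin(ψ/2) = ±√((1 - cos ψ)/2); positive since ψ/2 ∈ QII, so sin(ψ/2) = 0.3584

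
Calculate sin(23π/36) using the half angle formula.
sin(23π/36) = √((1 - cos 23π/18)/2) = 0.9063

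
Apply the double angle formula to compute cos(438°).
cos(438°) = 2cos²219° - 1 = 0.2079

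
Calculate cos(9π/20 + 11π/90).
cos(9π/20 + 11π/90) = cos 9π/20 cos 11π/90 - sin 9π/20 sin 11π/90 = -0.225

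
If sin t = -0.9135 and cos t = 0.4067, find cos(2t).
cos(2t) = cos²t - sin²t = -0.6691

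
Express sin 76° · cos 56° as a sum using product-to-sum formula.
sin 76° cos 56° = (1/2)[sin(76°+56°) + sin(76°-56°)]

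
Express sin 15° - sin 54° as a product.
sin 15° - sin 54° = 2 cos(34.5°) sin(-19.5°)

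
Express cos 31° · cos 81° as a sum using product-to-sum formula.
cos 31° cos 81° = (1/2)[cos(31°-81°) + cos(31°+81°)]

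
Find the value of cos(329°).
cos(329°) = 0.8572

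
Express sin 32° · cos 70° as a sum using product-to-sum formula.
sin 32° cos 70° = (1/2)[sin(32°+70°) + sin(32°-70°)]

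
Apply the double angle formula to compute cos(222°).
cos(222°) = cos²111° - sin²111° = -0.7431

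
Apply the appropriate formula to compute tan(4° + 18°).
tan(4° + 18°) = (tan 4° + tan 18°)/(1 - tan 4° tan 18°) = 0.404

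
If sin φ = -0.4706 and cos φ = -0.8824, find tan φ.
tan φ = sin φ / cos φ = 0.5333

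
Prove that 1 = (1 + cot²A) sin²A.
RHS = csc²A · sin²A = (1/sin²A) · sin²A = 1 = LHS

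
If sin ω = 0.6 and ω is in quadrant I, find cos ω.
cos ω = 0.8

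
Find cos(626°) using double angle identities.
cos(626°) = cos²313° - sin²313° = -0.06976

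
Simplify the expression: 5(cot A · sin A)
5(cot A · sin A) = 5(cos A) (using Quotient identity)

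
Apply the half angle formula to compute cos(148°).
cos(148°) = -√((1 + cos 296°)/2) = -0.848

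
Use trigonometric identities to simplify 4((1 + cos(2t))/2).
4((1 + cos(2t))/2) = 4(cos²t) (using Power reduction)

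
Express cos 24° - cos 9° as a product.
cos 24° - cos 9° = -2 sin(16.5°) sin(7.5°)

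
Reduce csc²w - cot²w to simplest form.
csc²w - cot²w = 1 (using Pythagorean identity)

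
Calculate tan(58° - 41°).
tan(58° - 41°) = (tan 58° - tan 41°)/(1 + tan 58° tan 41°) = 0.3057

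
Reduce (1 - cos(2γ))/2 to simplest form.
(1 - cos(2γ))/2 = sin²γ (using Power reduction)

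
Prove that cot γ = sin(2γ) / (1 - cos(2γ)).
RHS = 2 sin γ cos γ / (2sin²γ) = cos γ/sin γ = cot γ = LHS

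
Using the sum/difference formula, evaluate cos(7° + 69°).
cos(7° + 69°) = cos 7° cos 69° - sin 7° sin 69° = 0.2419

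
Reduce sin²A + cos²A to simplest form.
sin²A + cos²A = 1 (using Pythagorean identity)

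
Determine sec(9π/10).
sec(9π/10) = -1.051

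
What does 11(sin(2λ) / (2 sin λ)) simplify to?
11(sin(2λ) / (2 sin λ)) = 11(cos λ) (using Double angle)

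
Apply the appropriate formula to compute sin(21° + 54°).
sin(21° + 54°) = sin 21° cos 54° + cos 21° sin 54° = (√6+√2)/4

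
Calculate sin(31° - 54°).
sin(31° - 54°) = sin 31° cos 54° - cos 31° sin 54° = -0.3907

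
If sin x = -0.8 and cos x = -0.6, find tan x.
tan x = sin x / cos x = 1.333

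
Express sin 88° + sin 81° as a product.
sin 88° + sin 81° = 2 sin(84.5°) cos(3.5°)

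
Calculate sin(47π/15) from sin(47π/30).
sin(47π/15) = 2 sin 47π/30 cos 47π/30 = -0.4067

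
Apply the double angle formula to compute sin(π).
sin(π) = 2 sin π/2 cos π/2 = 0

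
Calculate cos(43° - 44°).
cos(43° - 44°) = cos 43° cos 44° + sin 43° sin 44° = 0.9998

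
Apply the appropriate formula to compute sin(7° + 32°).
sin(7° + 32°) = sin 7° cos 32° + cos 7° sin 32° = 0.6293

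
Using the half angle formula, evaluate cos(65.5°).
cos(65.5°) = √((1 + cos 131°)/2) = 0.4147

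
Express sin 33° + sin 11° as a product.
sin 33° + sin 11° = 2 sin(22°) cos(11°)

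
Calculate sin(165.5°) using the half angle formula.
sin(165.5°) = √((1 - cos 331°)/2) = 0.2504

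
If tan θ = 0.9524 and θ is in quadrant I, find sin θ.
sin θ = 0.6897 (using tan²θ + 1 = sec²θ)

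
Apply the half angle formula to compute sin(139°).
sin(139°) = √((1 - cos 278°)/2) = 0.6561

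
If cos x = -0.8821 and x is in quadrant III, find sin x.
sin x = -0.4711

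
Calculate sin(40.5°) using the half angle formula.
sin(40.5°) = √((1 - cos 81°)/2) = 0.6494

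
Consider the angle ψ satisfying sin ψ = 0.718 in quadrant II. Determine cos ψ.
cos ψ = ±√(1 - sin²ψ) = -0.696 (negative in QII)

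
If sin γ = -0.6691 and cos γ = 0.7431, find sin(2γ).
sin(2γ) = 2 sin γ cos γ = -0.9944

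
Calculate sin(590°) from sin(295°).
sin(590°) = 2 sin 295° cos 295° = -0.766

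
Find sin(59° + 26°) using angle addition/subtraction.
sin(59° + 26°) = sin 59° cos 26° + cos 59° sin 26° = 0.9962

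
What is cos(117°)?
cos(117°) = -0.454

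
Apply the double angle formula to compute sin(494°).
sin(494°) = 2 sin 247° cos 247° = 0.7193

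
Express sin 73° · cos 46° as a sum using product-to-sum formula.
sin 73° cos 46° = (1/2)[sin(73°+46°) + sin(73°-46°)]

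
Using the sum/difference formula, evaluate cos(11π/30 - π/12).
cos(11π/30 - π/12) = cos 11π/30 cos π/12 + sin 11π/30 sin π/12 = 0.6293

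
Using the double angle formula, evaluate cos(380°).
cos(380°) = cos²190° - sin²190° = 0.9397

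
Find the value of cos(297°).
cos(297°) = 0.454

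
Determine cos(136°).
cos(136°) = -0.7193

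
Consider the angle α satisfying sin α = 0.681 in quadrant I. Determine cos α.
cos α = √(1 - sin²α) = 0.7323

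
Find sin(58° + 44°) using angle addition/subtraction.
sin(58° + 44°) = sin 58° cos 44° + cos 58° sin 44° = 0.9781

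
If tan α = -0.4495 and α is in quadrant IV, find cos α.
cos α = 0.9121 (using tan²α + 1 = sec²α)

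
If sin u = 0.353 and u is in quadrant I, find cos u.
cos u = 0.9356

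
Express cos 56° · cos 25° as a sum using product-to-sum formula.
cos 56° cos 25° = (1/2)[cos(56°-25°) + cos(56°+25°)]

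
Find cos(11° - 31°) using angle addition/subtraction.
cos(11° - 31°) = cos 11° cos 31° + sin 11° sin 31° = 0.9397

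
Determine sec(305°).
sec(305°) = 1.743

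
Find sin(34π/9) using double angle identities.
sin(34π/9) = 2 sin 17π/9 cos 17π/9 = -0.6428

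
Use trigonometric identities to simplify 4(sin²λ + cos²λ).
4(sin²λ + cos²λ) = 4 (using Pythagorean identity)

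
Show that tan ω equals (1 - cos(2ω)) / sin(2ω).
RHS = 2sin²ω / (2 sin ω cos ω) = sin ω/cos ω = tan ω = LHS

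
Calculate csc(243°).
csc(243°) = -1.122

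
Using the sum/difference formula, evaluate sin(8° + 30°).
sin(8° + 30°) = sin 8° cos 30° + cos 8° sin 30° = 0.6157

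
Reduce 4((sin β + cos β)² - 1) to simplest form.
4((sin β + cos β)² - 1) = 4(sin(2β)) (using Pythagorean + double angle)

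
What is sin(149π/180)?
sin(149π/180) = 0.515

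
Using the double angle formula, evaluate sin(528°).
sin(528°) = 2 sin 264° cos 264° = 0.2079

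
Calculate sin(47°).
sin(47°) = 0.7314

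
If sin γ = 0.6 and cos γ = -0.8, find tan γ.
tan γ = sin γ / cos γ = -0.75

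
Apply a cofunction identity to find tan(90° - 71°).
tan(90° - 71°) = cot(71°) = 0.3443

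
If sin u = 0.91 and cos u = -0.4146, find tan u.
tan u = sin u / cos u = -2.195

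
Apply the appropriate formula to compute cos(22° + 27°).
cos(22° + 27°) = cos 22° cos 27° - sin 22° sin 27° = 0.6561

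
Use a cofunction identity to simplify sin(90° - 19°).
sin(90° - 19°) = cos(19°)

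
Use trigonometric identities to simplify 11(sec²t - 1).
11(sec²t - 1) = 11(tan²t) (using Pythagorean identity)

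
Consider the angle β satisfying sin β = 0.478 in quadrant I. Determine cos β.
cos β = √(1 - sin²β) = 0.8784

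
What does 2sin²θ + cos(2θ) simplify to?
2sin²θ + cos(2θ) = 1 (using Double angle)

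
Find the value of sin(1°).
sin(1°) = 0.01745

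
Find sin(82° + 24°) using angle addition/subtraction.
sin(82° + 24°) = sin 82° cos 24° + cos 82° sin 24° = 0.9613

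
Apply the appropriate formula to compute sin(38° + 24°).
sin(38° + 24°) = sin 38° cos 24° + cos 38° sin 24° = 0.8829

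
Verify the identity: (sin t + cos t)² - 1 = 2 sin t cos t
LHS = sin²t + 2 sin t cos t + cos²t - 1 = (sin²t + cos²t) + 2 sin t cos t - 1 = 1 + 2 sin t cos t - 1 = 2 sin t cos t = RHS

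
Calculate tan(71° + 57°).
tan(71° + 57°) = (tan 71° + tan 57°)/(1 - tan 71° tan 57°) = -1.28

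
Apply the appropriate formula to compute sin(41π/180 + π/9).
sin(41π/180 + π/9) = sin 41π/180 cos π/9 + cos 41π/180 sin π/9 = 0.8746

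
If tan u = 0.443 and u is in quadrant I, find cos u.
cos u = 0.9143 (using tan²u + 1 = sec²u)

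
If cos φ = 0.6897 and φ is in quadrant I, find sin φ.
sin φ = 0.7241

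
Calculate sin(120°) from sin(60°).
sin(120°) = 2 sin 60° cos 60° = √3/2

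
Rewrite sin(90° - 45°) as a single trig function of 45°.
sin(90° - 45°) = cos(45°)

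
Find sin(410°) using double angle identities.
sin(410°) = 2 sin 205° cos 205° = 0.766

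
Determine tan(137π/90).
tan(137π/90) = -14.3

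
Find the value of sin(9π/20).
sin(9π/20) = 0.9877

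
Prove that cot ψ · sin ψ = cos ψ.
LHS = (cos ψ/sin ψ) · sin ψ = cos ψ = RHS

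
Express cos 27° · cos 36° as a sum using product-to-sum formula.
cos 27° cos 36° = (1/2)[cos(27°-36°) + cos(27°+36°)]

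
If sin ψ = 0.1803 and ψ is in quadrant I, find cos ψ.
cos ψ = 0.9836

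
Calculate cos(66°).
cos(66°) = 0.4067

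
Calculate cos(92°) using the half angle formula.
cos(92°) = -√((1 + cos 184°)/2) = -0.0349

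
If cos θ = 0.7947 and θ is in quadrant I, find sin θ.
sin θ = 0.607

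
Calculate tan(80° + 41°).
tan(80° + 41°) = (tan 80° + tan 41°)/(1 - tan 80° tan 41°) = -1.664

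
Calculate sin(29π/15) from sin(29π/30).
sin(29π/15) = 2 sin 29π/30 cos 29π/30 = -0.2079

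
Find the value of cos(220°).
cos(220°) = -0.766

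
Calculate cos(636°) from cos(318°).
cos(636°) = cos²318° - sin²318° = 0.1045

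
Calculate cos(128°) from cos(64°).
cos(128°) = 2cos²64° - 1 = -0.6157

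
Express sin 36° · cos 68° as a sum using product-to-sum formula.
sin 36° cos 68° = (1/2)[sin(36°+68°) + sin(36°-68°)]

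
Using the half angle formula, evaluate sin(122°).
sin(122°) = √((1 - cos 244°)/2) = 0.848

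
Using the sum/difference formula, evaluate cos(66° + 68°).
cos(66° + 68°) = cos 66° cos 68° - sin 66° sin 68° = -0.6947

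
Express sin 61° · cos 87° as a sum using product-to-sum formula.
sin 61° cos 87° = (1/2)[sin(61°+87°) + sin(61°-87°)]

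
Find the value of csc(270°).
csc(270°) = -1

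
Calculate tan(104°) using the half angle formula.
tan(104°) = sin 208° / (1 + cos 208°) = -4.011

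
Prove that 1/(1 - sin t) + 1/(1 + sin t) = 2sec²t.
LHS = [(1 + sin t) + (1 - sin t)] / [(1 - sin t)(1 + sin t)] = 2/(1 - sin²t) = 2/cos²t = 2sec²t = RHS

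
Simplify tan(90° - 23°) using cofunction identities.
tan(90° - 23°) = cot(23°)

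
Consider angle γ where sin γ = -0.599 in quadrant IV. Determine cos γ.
cos γ = √(1 - sin²γ) = 0.8007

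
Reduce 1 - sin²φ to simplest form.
1 - sin²φ = cos²φ (using Pythagorean identity)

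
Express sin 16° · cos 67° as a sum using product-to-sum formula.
sin 16° cos 67° = (1/2)[sin(16°+67°) + sin(16°-67°)]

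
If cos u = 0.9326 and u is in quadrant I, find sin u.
sin u = 0.3609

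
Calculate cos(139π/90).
cos(139π/90) = 0.1392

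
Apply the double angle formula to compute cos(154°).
cos(154°) = cos²77° - sin²77° = -0.8988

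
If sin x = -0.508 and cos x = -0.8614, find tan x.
tan x = sin x / cos x = 0.5897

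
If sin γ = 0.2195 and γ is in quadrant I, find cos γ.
cos γ = 0.9756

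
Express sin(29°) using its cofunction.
sin(29°) = cos(90° - 29°) = cos(61°)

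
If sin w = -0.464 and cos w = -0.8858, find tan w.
tan w = sin w / cos w = 0.5238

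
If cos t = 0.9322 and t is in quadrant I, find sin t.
sin t = 0.3619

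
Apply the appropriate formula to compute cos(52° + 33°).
cos(52° + 33°) = cos 52° cos 33° - sin 52° sin 33° = 0.08716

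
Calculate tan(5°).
tan(5°) = 0.08749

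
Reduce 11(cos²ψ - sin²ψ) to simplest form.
11(cos²ψ - sin²ψ) = 11(cos(2ψ)) (using Double angle)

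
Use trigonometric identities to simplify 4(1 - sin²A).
4(1 - sin²A) = 4(cos²A) (using Pythagorean identity)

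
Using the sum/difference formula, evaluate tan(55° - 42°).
tan(55° - 42°) = (tan 55° - tan 42°)/(1 + tan 55° tan 42°) = 0.2309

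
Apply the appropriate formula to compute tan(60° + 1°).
tan(60° + 1°) = (tan 60° + tan 1°)/(1 - tan 60° tan 1°) = 1.804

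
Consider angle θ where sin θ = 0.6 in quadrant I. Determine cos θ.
cos θ = √(1 - sin²θ) = 0.8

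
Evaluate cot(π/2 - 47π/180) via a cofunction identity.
cot(π/2 - 47π/180) = tan(47π/180) = 1.072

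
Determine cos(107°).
cos(107°) = -0.2924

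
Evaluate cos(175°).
cos(175°) = -0.9962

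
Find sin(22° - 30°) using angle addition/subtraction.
sin(22° - 30°) = sin 22° cos 30° - cos 22° sin 30° = -0.1392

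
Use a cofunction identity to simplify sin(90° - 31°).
sin(90° - 31°) = cos(31°)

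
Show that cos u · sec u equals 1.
LHS = cos u · (1/cos u) = 1 = RHS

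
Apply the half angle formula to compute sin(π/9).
sin(π/9) = √((1 - cos 2π/9)/2) = 0.342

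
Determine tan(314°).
tan(314°) = -1.036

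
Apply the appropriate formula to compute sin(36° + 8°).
sin(36° + 8°) = sin 36° cos 8° + cos 36° sin 8° = 0.6947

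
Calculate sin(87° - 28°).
sin(87° - 28°) = sin 87° cos 28° - cos 87° sin 28° = 0.8572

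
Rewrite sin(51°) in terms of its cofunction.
sin(51°) = cos(90° - 51°) = cos(39°)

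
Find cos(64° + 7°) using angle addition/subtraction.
cos(64° + 7°) = cos 64° cos 7° - sin 64° sin 7° = 0.3256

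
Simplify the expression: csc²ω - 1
csc²ω - 1 = cot²ω (using Pythagorean identity)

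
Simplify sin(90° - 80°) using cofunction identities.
sin(90° - 80°) = cos(80°)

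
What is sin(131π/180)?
sin(131π/180) = 0.7547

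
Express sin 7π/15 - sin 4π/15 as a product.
sin 7π/15 - sin 4π/15 = 2 cos(11π/30) sin(π/10)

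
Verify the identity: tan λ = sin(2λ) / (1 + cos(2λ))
RHS = 2 sin λ cos λ / (2cos²λ) = sin λ/cos λ = tan λ = LHS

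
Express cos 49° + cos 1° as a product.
cos 49° + cos 1° = 2 cos(25°) cos(24°)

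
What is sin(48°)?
sin(48°) = 0.7431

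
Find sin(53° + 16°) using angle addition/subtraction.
sin(53° + 16°) = sin 53° cos 16° + cos 53° sin 16° = 0.9336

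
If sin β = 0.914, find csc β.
csc β = 1/sin β = 1.094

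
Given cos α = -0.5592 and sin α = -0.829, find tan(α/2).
tan(α/2) = sin α / (1 + cos α) = -1.881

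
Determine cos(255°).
cos(255°) = -(√6-√2)/4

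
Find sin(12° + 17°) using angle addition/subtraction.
sin(12° + 17°) = sin 12° cos 17° + cos 12° sin 17° = 0.4848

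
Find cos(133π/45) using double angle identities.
cos(133π/45) = cos²133π/90 - sin²133π/90 = -0.9903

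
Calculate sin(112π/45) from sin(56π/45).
sin(112π/45) = 2 sin 56π/45 cos 56π/45 = 0.9994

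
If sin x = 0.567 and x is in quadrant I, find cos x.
cos x = 0.8237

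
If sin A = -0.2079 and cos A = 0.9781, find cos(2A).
cos(2A) = cos²A - sin²A = 0.9135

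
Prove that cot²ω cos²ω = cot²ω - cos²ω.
RHS = cos²ω/sin²ω - cos²ω = cos²ω(1/sin²ω - 1) = cos²ω · (1 - sin²ω)/sin²ω = cos²ω · cos²ω/sin²ω = cos²ω · cot²ω = LHS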